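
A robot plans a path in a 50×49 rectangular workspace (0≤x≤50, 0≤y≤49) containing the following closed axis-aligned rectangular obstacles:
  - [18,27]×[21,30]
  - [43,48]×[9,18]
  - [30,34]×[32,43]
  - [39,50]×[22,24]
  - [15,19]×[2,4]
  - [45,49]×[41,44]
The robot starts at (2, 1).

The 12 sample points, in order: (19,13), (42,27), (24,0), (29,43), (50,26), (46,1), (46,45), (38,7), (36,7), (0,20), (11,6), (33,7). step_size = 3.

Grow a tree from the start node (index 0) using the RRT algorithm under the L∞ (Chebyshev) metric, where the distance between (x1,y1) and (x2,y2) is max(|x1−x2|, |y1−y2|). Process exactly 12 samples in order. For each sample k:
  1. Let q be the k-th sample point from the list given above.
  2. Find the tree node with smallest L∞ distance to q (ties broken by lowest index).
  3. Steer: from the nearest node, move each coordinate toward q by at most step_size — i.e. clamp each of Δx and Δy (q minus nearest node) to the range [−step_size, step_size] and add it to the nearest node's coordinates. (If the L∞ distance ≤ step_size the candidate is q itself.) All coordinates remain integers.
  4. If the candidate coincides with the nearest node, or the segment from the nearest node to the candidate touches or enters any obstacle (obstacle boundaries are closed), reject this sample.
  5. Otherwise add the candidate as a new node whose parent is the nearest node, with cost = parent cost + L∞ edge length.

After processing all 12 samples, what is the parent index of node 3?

1. q=(19,13) nearest=0 d=17 new=(5,4) → add node 1 parent=0 cost=3
2. q=(42,27) nearest=1 d=37 new=(8,7) → add node 2 parent=1 cost=6
3. q=(24,0) nearest=2 d=16 new=(11,4) → add node 3 parent=2 cost=9
4. q=(29,43) nearest=2 d=36 new=(11,10) → add node 4 parent=2 cost=9
5. q=(50,26) nearest=3 d=39 new=(14,7) → add node 5 parent=3 cost=12
6. q=(46,1) nearest=5 d=32 new=(17,4) → blocked by [15,19]×[2,4], reject
7. q=(46,45) nearest=4 d=35 new=(14,13) → add node 6 parent=4 cost=12
8. q=(38,7) nearest=5 d=24 new=(17,7) → add node 7 parent=5 cost=15
9. q=(36,7) nearest=7 d=19 new=(20,7) → add node 8 parent=7 cost=18
10. q=(0,20) nearest=4 d=11 new=(8,13) → add node 9 parent=4 cost=12
11. q=(11,6) nearest=3 d=2 new=(11,6) → add node 10 parent=3 cost=11
12. q=(33,7) nearest=8 d=13 new=(23,7) → add node 11 parent=8 cost=21

Parent of node 3: 2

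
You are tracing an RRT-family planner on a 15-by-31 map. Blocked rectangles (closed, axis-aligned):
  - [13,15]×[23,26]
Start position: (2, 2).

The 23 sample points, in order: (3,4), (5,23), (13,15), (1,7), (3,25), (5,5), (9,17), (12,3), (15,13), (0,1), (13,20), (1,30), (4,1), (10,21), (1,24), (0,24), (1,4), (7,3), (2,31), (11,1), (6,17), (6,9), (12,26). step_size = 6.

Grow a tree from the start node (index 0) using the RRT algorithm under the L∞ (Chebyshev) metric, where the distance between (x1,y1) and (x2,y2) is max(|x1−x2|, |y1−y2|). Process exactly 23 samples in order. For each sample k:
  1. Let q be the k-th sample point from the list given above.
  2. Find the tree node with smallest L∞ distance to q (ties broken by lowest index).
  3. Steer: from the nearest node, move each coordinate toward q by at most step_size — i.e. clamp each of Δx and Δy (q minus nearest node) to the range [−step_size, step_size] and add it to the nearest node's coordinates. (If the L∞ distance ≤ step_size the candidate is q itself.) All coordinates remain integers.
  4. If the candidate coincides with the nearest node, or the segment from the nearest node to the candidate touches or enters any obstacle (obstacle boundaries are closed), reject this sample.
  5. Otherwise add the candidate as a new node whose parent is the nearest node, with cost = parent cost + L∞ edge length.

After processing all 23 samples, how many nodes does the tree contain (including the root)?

Node count: 24

1. q=(3,4) nearest=0 d=2 new=(3,4) → add node 1 parent=0 cost=2
2. q=(5,23) nearest=1 d=19 new=(5,10) → add node 2 parent=1 cost=8
3. q=(13,15) nearest=2 d=8 new=(11,15) → add node 3 parent=2 cost=14
4. q=(1,7) nearest=1 d=3 new=(1,7) → add node 4 parent=1 cost=5
5. q=(3,25) nearest=3 d=10 new=(5,21) → add node 5 parent=3 cost=20
6. q=(5,5) nearest=1 d=2 new=(5,5) → add node 6 parent=1 cost=4
7. q=(9,17) nearest=3 d=2 new=(9,17) → add node 7 parent=3 cost=16
8. q=(12,3) nearest=2 d=7 new=(11,4) → add node 8 parent=2 cost=14
9. q=(15,13) nearest=3 d=4 new=(15,13) → add node 9 parent=3 cost=18
10. q=(0,1) nearest=0 d=2 new=(0,1) → add node 10 parent=0 cost=2
11. q=(13,20) nearest=7 d=4 new=(13,20) → add node 11 parent=7 cost=20
12. q=(1,30) nearest=5 d=9 new=(1,27) → add node 12 parent=5 cost=26
13. q=(4,1) nearest=0 d=2 new=(4,1) → add node 13 parent=0 cost=2
14. q=(10,21) nearest=11 d=3 new=(10,21) → add node 14 parent=11 cost=23
15. q=(1,24) nearest=12 d=3 new=(1,24) → add node 15 parent=12 cost=29
16. q=(0,24) nearest=15 d=1 new=(0,24) → add node 16 parent=15 cost=30
17. q=(1,4) nearest=0 d=2 new=(1,4) → add node 17 parent=0 cost=2
18. q=(7,3) nearest=6 d=2 new=(7,3) → add node 18 parent=6 cost=6
19. q=(2,31) nearest=12 d=4 new=(2,31) → add node 19 parent=12 cost=30
20. q=(11,1) nearest=8 d=3 new=(11,1) → add node 20 parent=8 cost=17
21. q=(6,17) nearest=7 d=3 new=(6,17) → add node 21 parent=7 cost=19
22. q=(6,9) nearest=2 d=1 new=(6,9) → add node 22 parent=2 cost=9
23. q=(12,26) nearest=14 d=5 new=(12,26) → add node 23 parent=14 cost=28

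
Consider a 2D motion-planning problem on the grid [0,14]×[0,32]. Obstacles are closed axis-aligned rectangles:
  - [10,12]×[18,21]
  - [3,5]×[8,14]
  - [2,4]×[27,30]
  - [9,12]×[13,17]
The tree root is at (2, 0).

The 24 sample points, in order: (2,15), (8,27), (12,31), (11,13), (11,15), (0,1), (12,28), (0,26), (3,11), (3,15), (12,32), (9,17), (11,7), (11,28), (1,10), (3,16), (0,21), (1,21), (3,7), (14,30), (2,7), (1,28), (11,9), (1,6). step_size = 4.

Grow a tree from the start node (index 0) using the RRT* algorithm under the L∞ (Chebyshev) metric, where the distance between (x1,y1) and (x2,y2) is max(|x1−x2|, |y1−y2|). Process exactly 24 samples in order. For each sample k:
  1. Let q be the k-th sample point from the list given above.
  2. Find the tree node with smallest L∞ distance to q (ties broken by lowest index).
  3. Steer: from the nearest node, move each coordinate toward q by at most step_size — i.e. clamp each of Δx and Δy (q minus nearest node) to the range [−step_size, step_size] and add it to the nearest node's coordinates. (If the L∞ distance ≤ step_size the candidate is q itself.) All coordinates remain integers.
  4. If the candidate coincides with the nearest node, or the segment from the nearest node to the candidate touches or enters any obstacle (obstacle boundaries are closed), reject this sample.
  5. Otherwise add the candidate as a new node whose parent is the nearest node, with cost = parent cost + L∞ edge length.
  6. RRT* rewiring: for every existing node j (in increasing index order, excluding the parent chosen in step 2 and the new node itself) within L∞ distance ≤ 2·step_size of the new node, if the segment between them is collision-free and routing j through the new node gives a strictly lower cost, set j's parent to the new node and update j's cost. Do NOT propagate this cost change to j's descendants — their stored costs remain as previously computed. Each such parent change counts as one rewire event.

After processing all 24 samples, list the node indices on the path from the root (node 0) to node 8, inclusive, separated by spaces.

1. q=(2,15) nearest=0 d=15 new=(2,4) → add node 1 parent=0 cost=4
2. q=(8,27) nearest=1 d=23 new=(6,8) → add node 2 parent=1 cost=8
3. q=(12,31) nearest=2 d=23 new=(10,12) → add node 3 parent=2 cost=12
4. q=(11,13) nearest=3 d=1 new=(11,13) → blocked by [9,12]×[13,17], reject
5. q=(11,15) nearest=3 d=3 new=(11,15) → blocked by [9,12]×[13,17], reject
6. q=(0,1) nearest=0 d=2 new=(0,1) → add node 4 parent=0 cost=2
7. q=(12,28) nearest=3 d=16 new=(12,16) → blocked by [9,12]×[13,17], reject
8. q=(0,26) nearest=3 d=14 new=(6,16) → blocked by [9,12]×[13,17], reject
9. q=(3,11) nearest=2 d=3 new=(3,11) → blocked by [3,5]×[8,14], reject
10. q=(3,15) nearest=2 d=7 new=(3,12) → blocked by [3,5]×[8,14], reject
11. q=(12,32) nearest=3 d=20 new=(12,16) → blocked by [9,12]×[13,17], reject
12. q=(9,17) nearest=3 d=5 new=(9,16) → blocked by [9,12]×[13,17], reject
13. q=(11,7) nearest=2 d=5 new=(10,7) → add node 5 parent=2 cost=12
14. q=(11,28) nearest=3 d=16 new=(11,16) → blocked by [9,12]×[13,17], reject
15. q=(1,10) nearest=2 d=5 new=(2,10) → blocked by [3,5]×[8,14], reject
16. q=(3,16) nearest=3 d=7 new=(6,16) → blocked by [9,12]×[13,17], reject
17. q=(0,21) nearest=3 d=10 new=(6,16) → blocked by [9,12]×[13,17], reject
18. q=(1,21) nearest=3 d=9 new=(6,16) → blocked by [9,12]×[13,17], reject
19. q=(3,7) nearest=1 d=3 new=(3,7) → add node 6 parent=1 cost=7
20. q=(14,30) nearest=3 d=18 new=(14,16) → blocked by [9,12]×[13,17], reject
21. q=(2,7) nearest=6 d=1 new=(2,7) → add node 7 parent=6 cost=8
22. q=(1,28) nearest=3 d=16 new=(6,16) → blocked by [9,12]×[13,17], reject
23. q=(11,9) nearest=5 d=2 new=(11,9) → add node 8 parent=5 cost=14
24. q=(1,6) nearest=7 d=1 new=(1,6) → add node 9 parent=7 cost=9

Path: 0 1 2 5 8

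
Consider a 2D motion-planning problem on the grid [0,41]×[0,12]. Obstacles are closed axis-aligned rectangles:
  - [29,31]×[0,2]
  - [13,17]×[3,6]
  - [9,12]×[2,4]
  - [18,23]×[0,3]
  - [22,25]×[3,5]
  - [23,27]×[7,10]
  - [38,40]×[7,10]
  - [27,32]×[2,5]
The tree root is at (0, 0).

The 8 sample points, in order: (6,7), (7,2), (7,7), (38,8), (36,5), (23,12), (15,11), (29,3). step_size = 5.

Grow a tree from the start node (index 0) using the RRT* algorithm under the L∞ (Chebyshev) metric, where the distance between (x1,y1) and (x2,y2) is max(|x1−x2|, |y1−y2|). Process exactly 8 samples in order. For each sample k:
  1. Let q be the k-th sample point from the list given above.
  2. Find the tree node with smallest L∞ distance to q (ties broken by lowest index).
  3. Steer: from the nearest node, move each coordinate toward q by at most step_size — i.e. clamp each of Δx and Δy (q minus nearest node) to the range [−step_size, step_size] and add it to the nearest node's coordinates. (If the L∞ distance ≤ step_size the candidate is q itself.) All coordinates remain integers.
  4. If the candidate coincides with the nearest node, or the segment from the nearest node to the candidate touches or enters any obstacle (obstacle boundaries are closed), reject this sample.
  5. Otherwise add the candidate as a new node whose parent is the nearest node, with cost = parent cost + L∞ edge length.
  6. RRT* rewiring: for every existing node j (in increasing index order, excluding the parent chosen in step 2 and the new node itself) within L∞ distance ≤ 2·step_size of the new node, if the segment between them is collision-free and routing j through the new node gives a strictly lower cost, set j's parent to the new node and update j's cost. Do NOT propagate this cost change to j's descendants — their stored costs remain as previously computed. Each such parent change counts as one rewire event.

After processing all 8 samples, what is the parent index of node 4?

1. q=(6,7) nearest=0 d=7 new=(5,5) → add node 1 parent=0 cost=5
2. q=(7,2) nearest=1 d=3 new=(7,2) → add node 2 parent=1 cost=8
3. q=(7,7) nearest=1 d=2 new=(7,7) → add node 3 parent=1 cost=7
4. q=(38,8) nearest=2 d=31 new=(12,7) → blocked by [9,12]×[2,4], reject
5. q=(36,5) nearest=2 d=29 new=(12,5) → blocked by [9,12]×[2,4], reject
6. q=(23,12) nearest=2 d=16 new=(12,7) → blocked by [9,12]×[2,4], reject
7. q=(15,11) nearest=3 d=8 new=(12,11) → add node 4 parent=3 cost=12
8. q=(29,3) nearest=4 d=17 new=(17,6) → blocked by [13,17]×[3,6], reject

Parent of node 4: 3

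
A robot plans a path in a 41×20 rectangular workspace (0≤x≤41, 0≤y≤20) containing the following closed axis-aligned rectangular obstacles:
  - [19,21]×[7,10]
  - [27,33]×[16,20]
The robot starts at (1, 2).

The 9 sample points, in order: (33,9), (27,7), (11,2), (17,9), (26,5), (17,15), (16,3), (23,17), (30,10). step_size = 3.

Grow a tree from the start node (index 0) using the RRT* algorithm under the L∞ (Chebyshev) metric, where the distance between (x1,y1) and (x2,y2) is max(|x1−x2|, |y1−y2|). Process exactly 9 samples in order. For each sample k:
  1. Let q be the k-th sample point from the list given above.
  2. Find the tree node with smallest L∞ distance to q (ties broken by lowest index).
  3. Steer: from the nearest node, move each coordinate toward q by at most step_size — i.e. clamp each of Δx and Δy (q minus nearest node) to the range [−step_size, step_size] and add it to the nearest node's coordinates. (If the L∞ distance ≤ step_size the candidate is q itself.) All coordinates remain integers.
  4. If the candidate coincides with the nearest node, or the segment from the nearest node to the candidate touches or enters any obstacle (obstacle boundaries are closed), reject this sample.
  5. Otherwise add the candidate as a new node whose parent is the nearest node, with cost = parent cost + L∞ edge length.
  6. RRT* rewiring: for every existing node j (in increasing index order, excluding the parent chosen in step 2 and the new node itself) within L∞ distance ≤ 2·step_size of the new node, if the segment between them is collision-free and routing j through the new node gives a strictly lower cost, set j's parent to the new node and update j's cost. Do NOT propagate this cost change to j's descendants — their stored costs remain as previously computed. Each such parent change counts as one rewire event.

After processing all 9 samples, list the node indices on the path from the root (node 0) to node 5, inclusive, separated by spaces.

Path: 0 1 2 3 4 5

1. q=(33,9) nearest=0 d=32 new=(4,5) → add node 1 parent=0 cost=3
2. q=(27,7) nearest=1 d=23 new=(7,7) → add node 2 parent=1 cost=6
3. q=(11,2) nearest=2 d=5 new=(10,4) → add node 3 parent=2 cost=9
4. q=(17,9) nearest=3 d=7 new=(13,7) → add node 4 parent=3 cost=12
5. q=(26,5) nearest=4 d=13 new=(16,5) → add node 5 parent=4 cost=15
6. q=(17,15) nearest=4 d=8 new=(16,10) → add node 6 parent=4 cost=15
7. q=(16,3) nearest=5 d=2 new=(16,3) → add node 7 parent=5 cost=17
8. q=(23,17) nearest=6 d=7 new=(19,13) → add node 8 parent=6 cost=18
9. q=(30,10) nearest=8 d=11 new=(22,10) → add node 9 parent=8 cost=21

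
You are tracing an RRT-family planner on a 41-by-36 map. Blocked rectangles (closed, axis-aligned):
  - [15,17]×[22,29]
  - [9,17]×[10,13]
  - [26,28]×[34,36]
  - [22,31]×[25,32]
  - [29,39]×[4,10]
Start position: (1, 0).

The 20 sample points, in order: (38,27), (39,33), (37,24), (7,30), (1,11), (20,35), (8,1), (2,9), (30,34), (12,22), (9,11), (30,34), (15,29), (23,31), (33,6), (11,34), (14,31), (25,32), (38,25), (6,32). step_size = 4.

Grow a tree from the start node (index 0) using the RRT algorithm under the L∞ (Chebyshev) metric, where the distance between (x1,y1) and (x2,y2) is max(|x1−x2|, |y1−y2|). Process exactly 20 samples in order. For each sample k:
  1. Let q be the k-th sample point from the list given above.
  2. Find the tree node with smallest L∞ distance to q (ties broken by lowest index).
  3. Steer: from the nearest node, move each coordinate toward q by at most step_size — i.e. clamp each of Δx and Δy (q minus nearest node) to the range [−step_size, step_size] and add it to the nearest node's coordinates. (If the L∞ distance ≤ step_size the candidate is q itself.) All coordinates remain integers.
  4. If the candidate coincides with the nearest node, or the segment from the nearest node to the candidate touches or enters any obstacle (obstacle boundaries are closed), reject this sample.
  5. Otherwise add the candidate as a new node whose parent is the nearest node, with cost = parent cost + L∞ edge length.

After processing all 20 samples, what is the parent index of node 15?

Parent of node 15: 11

1. q=(38,27) nearest=0 d=37 new=(5,4) → add node 1 parent=0 cost=4
2. q=(39,33) nearest=1 d=34 new=(9,8) → add node 2 parent=1 cost=8
3. q=(37,24) nearest=2 d=28 new=(13,12) → blocked by [9,17]×[10,13], reject
4. q=(7,30) nearest=2 d=22 new=(7,12) → add node 3 parent=2 cost=12
5. q=(1,11) nearest=3 d=6 new=(3,11) → add node 4 parent=3 cost=16
6. q=(20,35) nearest=3 d=23 new=(11,16) → add node 5 parent=3 cost=16
7. q=(8,1) nearest=1 d=3 new=(8,1) → add node 6 parent=1 cost=7
8. q=(2,9) nearest=4 d=2 new=(2,9) → add node 7 parent=4 cost=18
9. q=(30,34) nearest=5 d=19 new=(15,20) → add node 8 parent=5 cost=20
10. q=(12,22) nearest=8 d=3 new=(12,22) → add node 9 parent=8 cost=23
11. q=(9,11) nearest=3 d=2 new=(9,11) → blocked by [9,17]×[10,13], reject
12. q=(30,34) nearest=8 d=15 new=(19,24) → blocked by [15,17]×[22,29], reject
13. q=(15,29) nearest=9 d=7 new=(15,26) → blocked by [15,17]×[22,29], reject
14. q=(23,31) nearest=8 d=11 new=(19,24) → blocked by [15,17]×[22,29], reject
15. q=(33,6) nearest=8 d=18 new=(19,16) → add node 10 parent=8 cost=24
16. q=(11,34) nearest=9 d=12 new=(11,26) → add node 11 parent=9 cost=27
17. q=(14,31) nearest=11 d=5 new=(14,30) → add node 12 parent=11 cost=31
18. q=(25,32) nearest=12 d=11 new=(18,32) → add node 13 parent=12 cost=35
19. q=(38,25) nearest=10 d=19 new=(23,20) → add node 14 parent=10 cost=28
20. q=(6,32) nearest=11 d=6 new=(7,30) → add node 15 parent=11 cost=31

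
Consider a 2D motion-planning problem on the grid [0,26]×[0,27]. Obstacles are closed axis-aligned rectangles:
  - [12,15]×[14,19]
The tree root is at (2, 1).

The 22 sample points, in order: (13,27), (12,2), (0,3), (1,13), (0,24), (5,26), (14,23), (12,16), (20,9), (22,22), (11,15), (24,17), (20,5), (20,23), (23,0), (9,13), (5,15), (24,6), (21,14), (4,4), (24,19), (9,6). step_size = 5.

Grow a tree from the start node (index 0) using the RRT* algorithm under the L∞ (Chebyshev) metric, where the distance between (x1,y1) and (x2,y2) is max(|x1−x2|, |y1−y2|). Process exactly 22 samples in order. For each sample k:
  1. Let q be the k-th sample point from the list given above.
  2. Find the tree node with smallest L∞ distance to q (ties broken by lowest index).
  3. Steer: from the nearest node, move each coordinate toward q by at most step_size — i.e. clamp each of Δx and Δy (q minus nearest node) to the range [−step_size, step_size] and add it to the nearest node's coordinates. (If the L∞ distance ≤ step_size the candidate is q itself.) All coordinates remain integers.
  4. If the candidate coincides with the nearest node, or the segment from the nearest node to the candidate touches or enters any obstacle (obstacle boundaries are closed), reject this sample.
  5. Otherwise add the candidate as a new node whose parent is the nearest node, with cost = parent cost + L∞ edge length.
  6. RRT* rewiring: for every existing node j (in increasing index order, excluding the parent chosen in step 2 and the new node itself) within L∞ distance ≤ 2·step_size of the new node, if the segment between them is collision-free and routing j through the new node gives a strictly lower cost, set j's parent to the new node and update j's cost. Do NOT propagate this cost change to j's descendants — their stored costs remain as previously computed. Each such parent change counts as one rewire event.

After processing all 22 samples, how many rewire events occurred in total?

Rewire events: 9

1. q=(13,27) nearest=0 d=26 new=(7,6) → add node 1 parent=0 cost=5
2. q=(12,2) nearest=1 d=5 new=(12,2) → add node 2 parent=1 cost=10
3. q=(0,3) nearest=0 d=2 new=(0,3) → add node 3 parent=0 cost=2
4. q=(1,13) nearest=1 d=7 new=(2,11) → add node 4 parent=1 cost=10
5. q=(0,24) nearest=4 d=13 new=(0,16) → add node 5 parent=4 cost=15
6. q=(5,26) nearest=5 d=10 new=(5,21) → add node 6 parent=5 cost=20
7. q=(14,23) nearest=6 d=9 new=(10,23) → add node 7 parent=6 cost=25
8. q=(12,16) nearest=6 d=7 new=(10,16) → add node 8 parent=6 cost=25
9. q=(20,9) nearest=2 d=8 new=(17,7) → add node 9 parent=2 cost=15; rewire 8→9 (24<25)
10. q=(22,22) nearest=7 d=12 new=(15,22) → add node 10 parent=7 cost=30
11. q=(11,15) nearest=8 d=1 new=(11,15) → add node 11 parent=8 cost=25
12. q=(24,17) nearest=10 d=9 new=(20,17) → add node 12 parent=10 cost=35
13. q=(20,5) nearest=9 d=3 new=(20,5) → add node 13 parent=9 cost=18
14. q=(20,23) nearest=10 d=5 new=(20,23) → add node 14 parent=10 cost=35
15. q=(23,0) nearest=13 d=5 new=(23,0) → add node 15 parent=13 cost=23
16. q=(9,13) nearest=11 d=2 new=(9,13) → add node 16 parent=11 cost=27
17. q=(5,15) nearest=4 d=4 new=(5,15) → add node 17 parent=4 cost=14; rewire 7→17 (22<25); rewire 8→17 (19<24); rewire 10→17 (24<30); rewire 11→17 (20<25); rewire 16→17 (18<27)
18. q=(24,6) nearest=13 d=4 new=(24,6) → add node 18 parent=13 cost=22
19. q=(21,14) nearest=12 d=3 new=(21,14) → add node 19 parent=12 cost=38
20. q=(4,4) nearest=0 d=3 new=(4,4) → add node 20 parent=0 cost=3; rewire 16→20 (12<18)
21. q=(24,19) nearest=12 d=4 new=(24,19) → add node 21 parent=12 cost=39
22. q=(9,6) nearest=1 d=2 new=(9,6) → add node 22 parent=1 cost=7; rewire 8→22 (17<19); rewire 11→22 (16<20)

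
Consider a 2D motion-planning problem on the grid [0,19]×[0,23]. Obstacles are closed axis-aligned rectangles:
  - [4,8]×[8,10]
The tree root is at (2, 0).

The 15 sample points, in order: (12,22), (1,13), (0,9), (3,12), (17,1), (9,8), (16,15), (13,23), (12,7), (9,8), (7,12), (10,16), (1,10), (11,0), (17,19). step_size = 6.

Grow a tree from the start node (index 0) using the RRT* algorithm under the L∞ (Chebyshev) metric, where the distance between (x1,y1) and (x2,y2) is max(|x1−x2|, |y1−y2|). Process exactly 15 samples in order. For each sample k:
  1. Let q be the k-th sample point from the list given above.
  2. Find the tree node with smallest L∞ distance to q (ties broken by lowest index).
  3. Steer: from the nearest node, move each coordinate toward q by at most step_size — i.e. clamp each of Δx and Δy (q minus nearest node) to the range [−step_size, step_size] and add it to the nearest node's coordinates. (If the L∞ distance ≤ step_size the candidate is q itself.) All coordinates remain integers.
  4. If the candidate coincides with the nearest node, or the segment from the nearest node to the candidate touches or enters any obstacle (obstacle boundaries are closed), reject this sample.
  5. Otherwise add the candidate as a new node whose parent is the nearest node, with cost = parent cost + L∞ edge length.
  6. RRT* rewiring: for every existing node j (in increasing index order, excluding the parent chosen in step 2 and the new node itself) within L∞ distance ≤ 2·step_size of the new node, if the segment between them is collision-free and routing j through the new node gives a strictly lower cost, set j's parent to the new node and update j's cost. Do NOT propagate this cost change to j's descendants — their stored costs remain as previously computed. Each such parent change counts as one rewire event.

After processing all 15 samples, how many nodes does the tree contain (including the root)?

1. q=(12,22) nearest=0 d=22 new=(8,6) → add node 1 parent=0 cost=6
2. q=(1,13) nearest=1 d=7 new=(2,12) → blocked by [4,8]×[8,10], reject
3. q=(0,9) nearest=1 d=8 new=(2,9) → blocked by [4,8]×[8,10], reject
4. q=(3,12) nearest=1 d=6 new=(3,12) → blocked by [4,8]×[8,10], reject
5. q=(17,1) nearest=1 d=9 new=(14,1) → add node 2 parent=1 cost=12
6. q=(9,8) nearest=1 d=2 new=(9,8) → add node 3 parent=1 cost=8
7. q=(16,15) nearest=3 d=7 new=(15,14) → add node 4 parent=3 cost=14
8. q=(13,23) nearest=4 d=9 new=(13,20) → add node 5 parent=4 cost=20
9. q=(12,7) nearest=3 d=3 new=(12,7) → add node 6 parent=3 cost=11
10. q=(9,8) nearest=3 d=0 → coincident, reject
11. q=(7,12) nearest=3 d=4 new=(7,12) → blocked by [4,8]×[8,10], reject
12. q=(10,16) nearest=5 d=4 new=(10,16) → add node 7 parent=5 cost=24
13. q=(1,10) nearest=1 d=7 new=(2,10) → blocked by [4,8]×[8,10], reject
14. q=(11,0) nearest=2 d=3 new=(11,0) → add node 8 parent=2 cost=15
15. q=(17,19) nearest=5 d=4 new=(17,19) → add node 9 parent=5 cost=24

Node count: 10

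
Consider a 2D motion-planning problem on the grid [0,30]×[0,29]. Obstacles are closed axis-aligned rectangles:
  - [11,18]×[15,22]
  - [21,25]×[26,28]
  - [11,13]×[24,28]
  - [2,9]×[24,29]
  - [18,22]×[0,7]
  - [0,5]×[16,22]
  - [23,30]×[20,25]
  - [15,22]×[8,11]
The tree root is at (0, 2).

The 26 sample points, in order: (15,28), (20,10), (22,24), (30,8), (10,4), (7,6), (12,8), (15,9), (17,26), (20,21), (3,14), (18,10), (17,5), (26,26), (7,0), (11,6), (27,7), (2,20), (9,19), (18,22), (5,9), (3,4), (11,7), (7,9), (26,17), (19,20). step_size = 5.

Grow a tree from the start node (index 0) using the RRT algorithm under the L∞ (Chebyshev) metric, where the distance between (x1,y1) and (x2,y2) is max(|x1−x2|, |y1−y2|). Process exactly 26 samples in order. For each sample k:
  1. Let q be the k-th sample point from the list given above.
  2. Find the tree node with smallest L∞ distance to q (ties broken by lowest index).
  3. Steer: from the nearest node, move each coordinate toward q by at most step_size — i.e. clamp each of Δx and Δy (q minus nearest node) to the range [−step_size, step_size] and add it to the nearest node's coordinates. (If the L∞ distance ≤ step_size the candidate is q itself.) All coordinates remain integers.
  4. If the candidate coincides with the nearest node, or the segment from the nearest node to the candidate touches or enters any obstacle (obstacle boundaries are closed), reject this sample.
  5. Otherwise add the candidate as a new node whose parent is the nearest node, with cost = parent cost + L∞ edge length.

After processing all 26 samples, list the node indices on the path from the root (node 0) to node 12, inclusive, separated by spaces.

Path: 0 12

1. q=(15,28) nearest=0 d=26 new=(5,7) → add node 1 parent=0 cost=5
2. q=(20,10) nearest=1 d=15 new=(10,10) → add node 2 parent=1 cost=10
3. q=(22,24) nearest=2 d=14 new=(15,15) → blocked by [11,18]×[15,22], reject
4. q=(30,8) nearest=2 d=20 new=(15,8) → blocked by [15,22]×[8,11], reject
5. q=(10,4) nearest=1 d=5 new=(10,4) → add node 3 parent=1 cost=10
6. q=(7,6) nearest=1 d=2 new=(7,6) → add node 4 parent=1 cost=7
7. q=(12,8) nearest=2 d=2 new=(12,8) → add node 5 parent=2 cost=12
8. q=(15,9) nearest=5 d=3 new=(15,9) → blocked by [15,22]×[8,11], reject
9. q=(17,26) nearest=2 d=16 new=(15,15) → blocked by [11,18]×[15,22], reject
10. q=(20,21) nearest=2 d=11 new=(15,15) → blocked by [11,18]×[15,22], reject
11. q=(3,14) nearest=1 d=7 new=(3,12) → add node 6 parent=1 cost=10
12. q=(18,10) nearest=5 d=6 new=(17,10) → blocked by [15,22]×[8,11], reject
13. q=(17,5) nearest=5 d=5 new=(17,5) → add node 7 parent=5 cost=17
14. q=(26,26) nearest=2 d=16 new=(15,15) → blocked by [11,18]×[15,22], reject
15. q=(7,0) nearest=3 d=4 new=(7,0) → add node 8 parent=3 cost=14
16. q=(11,6) nearest=3 d=2 new=(11,6) → add node 9 parent=3 cost=12
17. q=(27,7) nearest=7 d=10 new=(22,7) → blocked by [18,22]×[0,7], reject
18. q=(2,20) nearest=6 d=8 new=(2,17) → blocked by [0,5]×[16,22], reject
19. q=(9,19) nearest=6 d=7 new=(8,17) → add node 10 parent=6 cost=15
20. q=(18,22) nearest=10 d=10 new=(13,22) → blocked by [11,18]×[15,22], reject
21. q=(5,9) nearest=1 d=2 new=(5,9) → add node 11 parent=1 cost=7
22. q=(3,4) nearest=0 d=3 new=(3,4) → add node 12 parent=0 cost=3
23. q=(11,7) nearest=5 d=1 new=(11,7) → add node 13 parent=5 cost=13
24. q=(7,9) nearest=1 d=2 new=(7,9) → add node 14 parent=1 cost=7
25. q=(26,17) nearest=7 d=12 new=(22,10) → blocked by [18,22]×[0,7], reject
26. q=(19,20) nearest=2 d=10 new=(15,15) → blocked by [11,18]×[15,22], reject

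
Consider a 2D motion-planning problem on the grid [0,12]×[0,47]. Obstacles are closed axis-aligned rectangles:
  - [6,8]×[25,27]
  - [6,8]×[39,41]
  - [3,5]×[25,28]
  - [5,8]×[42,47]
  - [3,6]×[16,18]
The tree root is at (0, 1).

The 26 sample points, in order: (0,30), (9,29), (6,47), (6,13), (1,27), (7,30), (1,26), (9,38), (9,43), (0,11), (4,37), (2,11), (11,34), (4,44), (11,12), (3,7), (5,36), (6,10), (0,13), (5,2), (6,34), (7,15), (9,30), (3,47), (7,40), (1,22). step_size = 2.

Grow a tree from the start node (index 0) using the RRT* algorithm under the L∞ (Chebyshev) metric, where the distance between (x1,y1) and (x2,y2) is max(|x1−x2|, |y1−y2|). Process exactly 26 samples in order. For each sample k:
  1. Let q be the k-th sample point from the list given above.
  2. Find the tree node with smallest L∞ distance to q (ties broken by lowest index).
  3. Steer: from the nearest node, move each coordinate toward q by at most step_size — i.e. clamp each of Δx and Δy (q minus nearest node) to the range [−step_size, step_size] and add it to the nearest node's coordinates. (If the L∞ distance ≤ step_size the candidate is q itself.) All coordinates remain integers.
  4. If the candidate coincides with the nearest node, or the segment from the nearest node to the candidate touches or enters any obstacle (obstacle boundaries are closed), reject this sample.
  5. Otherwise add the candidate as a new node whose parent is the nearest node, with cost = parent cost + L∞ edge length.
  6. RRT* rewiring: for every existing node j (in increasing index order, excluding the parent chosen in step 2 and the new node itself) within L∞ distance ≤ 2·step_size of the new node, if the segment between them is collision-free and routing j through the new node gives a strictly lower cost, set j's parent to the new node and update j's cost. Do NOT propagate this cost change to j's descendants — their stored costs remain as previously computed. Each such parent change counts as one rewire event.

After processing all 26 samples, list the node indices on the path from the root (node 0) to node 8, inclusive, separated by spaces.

Path: 0 1 2 3 8

1. q=(0,30) nearest=0 d=29 new=(0,3) → add node 1 parent=0 cost=2
2. q=(9,29) nearest=1 d=26 new=(2,5) → add node 2 parent=1 cost=4
3. q=(6,47) nearest=2 d=42 new=(4,7) → add node 3 parent=2 cost=6
4. q=(6,13) nearest=3 d=6 new=(6,9) → add node 4 parent=3 cost=8
5. q=(1,27) nearest=4 d=18 new=(4,11) → add node 5 parent=4 cost=10
6. q=(7,30) nearest=5 d=19 new=(6,13) → add node 6 parent=5 cost=12
7. q=(1,26) nearest=6 d=13 new=(4,15) → add node 7 parent=6 cost=14
8. q=(9,38) nearest=7 d=23 new=(6,17) → blocked by [3,6]×[16,18], reject
9. q=(9,43) nearest=7 d=28 new=(6,17) → blocked by [3,6]×[16,18], reject
10. q=(0,11) nearest=3 d=4 new=(2,9) → add node 8 parent=3 cost=8
11. q=(4,37) nearest=7 d=22 new=(4,17) → blocked by [3,6]×[16,18], reject
12. q=(2,11) nearest=5 d=2 new=(2,11) → add node 9 parent=5 cost=12
13. q=(11,34) nearest=7 d=19 new=(6,17) → blocked by [3,6]×[16,18], reject
14. q=(4,44) nearest=7 d=29 new=(4,17) → blocked by [3,6]×[16,18], reject
15. q=(11,12) nearest=4 d=5 new=(8,11) → add node 10 parent=4 cost=10
16. q=(3,7) nearest=3 d=1 new=(3,7) → add node 11 parent=3 cost=7; rewire 9→11 (11<12)
17. q=(5,36) nearest=7 d=21 new=(5,17) → blocked by [3,6]×[16,18], reject
18. q=(6,10) nearest=4 d=1 new=(6,10) → add node 12 parent=4 cost=9
19. q=(0,13) nearest=9 d=2 new=(0,13) → add node 13 parent=9 cost=13
20. q=(5,2) nearest=2 d=3 new=(4,3) → add node 14 parent=2 cost=6
21. q=(6,34) nearest=7 d=19 new=(6,17) → blocked by [3,6]×[16,18], reject
22. q=(7,15) nearest=6 d=2 new=(7,15) → add node 15 parent=6 cost=14
23. q=(9,30) nearest=7 d=15 new=(6,17) → blocked by [3,6]×[16,18], reject
24. q=(3,47) nearest=7 d=32 new=(3,17) → blocked by [3,6]×[16,18], reject
25. q=(7,40) nearest=7 d=25 new=(6,17) → blocked by [3,6]×[16,18], reject
26. q=(1,22) nearest=7 d=7 new=(2,17) → blocked by [3,6]×[16,18], reject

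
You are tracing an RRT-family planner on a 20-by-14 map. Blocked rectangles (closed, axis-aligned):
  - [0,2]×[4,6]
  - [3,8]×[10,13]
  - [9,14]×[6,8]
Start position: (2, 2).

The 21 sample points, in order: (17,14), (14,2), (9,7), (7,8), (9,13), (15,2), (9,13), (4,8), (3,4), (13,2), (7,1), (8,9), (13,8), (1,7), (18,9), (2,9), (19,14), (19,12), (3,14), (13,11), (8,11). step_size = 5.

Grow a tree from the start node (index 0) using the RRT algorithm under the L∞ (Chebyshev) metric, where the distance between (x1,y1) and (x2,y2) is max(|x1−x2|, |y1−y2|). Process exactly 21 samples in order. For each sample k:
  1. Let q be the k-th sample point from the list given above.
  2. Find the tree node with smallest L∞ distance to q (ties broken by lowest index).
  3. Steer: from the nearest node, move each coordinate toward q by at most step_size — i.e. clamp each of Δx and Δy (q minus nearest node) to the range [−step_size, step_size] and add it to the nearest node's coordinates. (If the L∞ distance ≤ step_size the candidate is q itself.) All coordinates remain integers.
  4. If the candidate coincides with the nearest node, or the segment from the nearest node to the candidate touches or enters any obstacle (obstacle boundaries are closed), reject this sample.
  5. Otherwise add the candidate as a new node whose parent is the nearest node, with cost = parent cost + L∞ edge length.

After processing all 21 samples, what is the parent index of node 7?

Parent of node 7: 2

1. q=(17,14) nearest=0 d=15 new=(7,7) → add node 1 parent=0 cost=5
2. q=(14,2) nearest=1 d=7 new=(12,2) → add node 2 parent=1 cost=10
3. q=(9,7) nearest=1 d=2 new=(9,7) → blocked by [9,14]×[6,8], reject
4. q=(7,8) nearest=1 d=1 new=(7,8) → add node 3 parent=1 cost=6
5. q=(9,13) nearest=3 d=5 new=(9,13) → blocked by [3,8]×[10,13], reject
6. q=(15,2) nearest=2 d=3 new=(15,2) → add node 4 parent=2 cost=13
7. q=(9,13) nearest=3 d=5 new=(9,13) → blocked by [3,8]×[10,13], reject
8. q=(4,8) nearest=1 d=3 new=(4,8) → add node 5 parent=1 cost=8
9. q=(3,4) nearest=0 d=2 new=(3,4) → add node 6 parent=0 cost=2
10. q=(13,2) nearest=2 d=1 new=(13,2) → add node 7 parent=2 cost=11
11. q=(7,1) nearest=6 d=4 new=(7,1) → add node 8 parent=6 cost=6
12. q=(8,9) nearest=3 d=1 new=(8,9) → add node 9 parent=3 cost=7
13. q=(13,8) nearest=9 d=5 new=(13,8) → blocked by [9,14]×[6,8], reject
14. q=(1,7) nearest=5 d=3 new=(1,7) → add node 10 parent=5 cost=11
15. q=(18,9) nearest=2 d=7 new=(17,7) → add node 11 parent=2 cost=15
16. q=(2,9) nearest=5 d=2 new=(2,9) → add node 12 parent=5 cost=10
17. q=(19,14) nearest=11 d=7 new=(19,12) → add node 13 parent=11 cost=20
18. q=(19,12) nearest=13 d=0 → coincident, reject
19. q=(3,14) nearest=9 d=5 new=(3,14) → blocked by [3,8]×[10,13], reject
20. q=(13,11) nearest=11 d=4 new=(13,11) → add node 14 parent=11 cost=19
21. q=(8,11) nearest=9 d=2 new=(8,11) → blocked by [3,8]×[10,13], reject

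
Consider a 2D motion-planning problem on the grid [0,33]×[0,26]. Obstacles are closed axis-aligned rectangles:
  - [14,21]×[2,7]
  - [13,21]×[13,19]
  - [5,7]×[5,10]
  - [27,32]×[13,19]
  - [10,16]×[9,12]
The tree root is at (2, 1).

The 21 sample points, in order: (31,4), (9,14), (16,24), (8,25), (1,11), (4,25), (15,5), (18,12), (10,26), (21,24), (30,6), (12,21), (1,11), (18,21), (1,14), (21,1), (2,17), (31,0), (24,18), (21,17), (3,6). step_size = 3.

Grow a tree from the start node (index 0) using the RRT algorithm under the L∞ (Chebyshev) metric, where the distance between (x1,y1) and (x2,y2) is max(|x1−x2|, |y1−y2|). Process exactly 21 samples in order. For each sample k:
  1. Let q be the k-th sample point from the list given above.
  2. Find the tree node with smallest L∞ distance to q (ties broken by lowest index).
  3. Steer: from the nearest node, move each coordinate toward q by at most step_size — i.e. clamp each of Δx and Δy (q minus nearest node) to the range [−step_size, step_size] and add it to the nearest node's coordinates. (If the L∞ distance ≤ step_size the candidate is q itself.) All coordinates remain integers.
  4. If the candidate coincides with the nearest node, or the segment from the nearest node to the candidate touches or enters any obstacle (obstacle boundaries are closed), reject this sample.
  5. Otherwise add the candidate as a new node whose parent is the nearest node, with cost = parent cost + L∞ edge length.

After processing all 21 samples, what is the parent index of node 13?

1. q=(31,4) nearest=0 d=29 new=(5,4) → add node 1 parent=0 cost=3
2. q=(9,14) nearest=1 d=10 new=(8,7) → blocked by [5,7]×[5,10], reject
3. q=(16,24) nearest=1 d=20 new=(8,7) → blocked by [5,7]×[5,10], reject
4. q=(8,25) nearest=1 d=21 new=(8,7) → blocked by [5,7]×[5,10], reject
5. q=(1,11) nearest=1 d=7 new=(2,7) → add node 2 parent=1 cost=6
6. q=(4,25) nearest=2 d=18 new=(4,10) → add node 3 parent=2 cost=9
7. q=(15,5) nearest=1 d=10 new=(8,5) → add node 4 parent=1 cost=6
8. q=(18,12) nearest=4 d=10 new=(11,8) → add node 5 parent=4 cost=9
9. q=(10,26) nearest=3 d=16 new=(7,13) → add node 6 parent=3 cost=12
10. q=(21,24) nearest=6 d=14 new=(10,16) → add node 7 parent=6 cost=15
11. q=(30,6) nearest=5 d=19 new=(14,6) → blocked by [14,21]×[2,7], reject
12. q=(12,21) nearest=7 d=5 new=(12,19) → add node 8 parent=7 cost=18
13. q=(1,11) nearest=3 d=3 new=(1,11) → add node 9 parent=3 cost=12
14. q=(18,21) nearest=8 d=6 new=(15,21) → add node 10 parent=8 cost=21
15. q=(1,14) nearest=9 d=3 new=(1,14) → add node 11 parent=9 cost=15
16. q=(21,1) nearest=5 d=10 new=(14,5) → blocked by [14,21]×[2,7], reject
17. q=(2,17) nearest=11 d=3 new=(2,17) → add node 12 parent=11 cost=18
18. q=(31,0) nearest=8 d=19 new=(15,16) → blocked by [13,21]×[13,19], reject
19. q=(24,18) nearest=10 d=9 new=(18,18) → blocked by [13,21]×[13,19], reject
20. q=(21,17) nearest=10 d=6 new=(18,18) → blocked by [13,21]×[13,19], reject
21. q=(3,6) nearest=2 d=1 new=(3,6) → add node 13 parent=2 cost=7

Parent of node 13: 2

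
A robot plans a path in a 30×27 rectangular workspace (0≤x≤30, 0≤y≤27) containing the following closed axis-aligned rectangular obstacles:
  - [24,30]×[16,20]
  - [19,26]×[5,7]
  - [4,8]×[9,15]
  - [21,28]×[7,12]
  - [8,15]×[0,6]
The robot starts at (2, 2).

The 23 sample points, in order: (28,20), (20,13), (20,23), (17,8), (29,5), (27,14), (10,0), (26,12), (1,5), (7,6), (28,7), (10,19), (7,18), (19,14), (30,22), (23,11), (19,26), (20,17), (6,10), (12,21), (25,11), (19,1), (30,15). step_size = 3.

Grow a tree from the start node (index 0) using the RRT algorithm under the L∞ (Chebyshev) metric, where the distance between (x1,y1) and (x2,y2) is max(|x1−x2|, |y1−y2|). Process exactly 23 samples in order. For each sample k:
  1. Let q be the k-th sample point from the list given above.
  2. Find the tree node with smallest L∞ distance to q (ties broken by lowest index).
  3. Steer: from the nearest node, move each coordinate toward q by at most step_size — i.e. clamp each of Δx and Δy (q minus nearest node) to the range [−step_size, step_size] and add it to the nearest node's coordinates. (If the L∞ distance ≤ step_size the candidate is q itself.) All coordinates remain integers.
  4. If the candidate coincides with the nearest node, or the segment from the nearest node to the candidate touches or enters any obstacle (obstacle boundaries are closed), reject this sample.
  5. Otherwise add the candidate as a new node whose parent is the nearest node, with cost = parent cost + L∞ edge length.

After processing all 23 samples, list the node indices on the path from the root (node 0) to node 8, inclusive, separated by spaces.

Path: 0 1 2 3 8

1. q=(28,20) nearest=0 d=26 new=(5,5) → add node 1 parent=0 cost=3
2. q=(20,13) nearest=1 d=15 new=(8,8) → add node 2 parent=1 cost=6
3. q=(20,23) nearest=2 d=15 new=(11,11) → add node 3 parent=2 cost=9
4. q=(17,8) nearest=3 d=6 new=(14,8) → add node 4 parent=3 cost=12
5. q=(29,5) nearest=4 d=15 new=(17,5) → add node 5 parent=4 cost=15
6. q=(27,14) nearest=5 d=10 new=(20,8) → blocked by [19,26]×[5,7], reject
7. q=(10,0) nearest=1 d=5 new=(8,2) → blocked by [8,15]×[0,6], reject
8. q=(26,12) nearest=5 d=9 new=(20,8) → blocked by [19,26]×[5,7], reject
9. q=(1,5) nearest=0 d=3 new=(1,5) → add node 6 parent=0 cost=3
10. q=(7,6) nearest=1 d=2 new=(7,6) → add node 7 parent=1 cost=5
11. q=(28,7) nearest=5 d=11 new=(20,7) → blocked by [19,26]×[5,7], reject
12. q=(10,19) nearest=3 d=8 new=(10,14) → add node 8 parent=3 cost=12
13. q=(7,18) nearest=8 d=4 new=(7,17) → add node 9 parent=8 cost=15
14. q=(19,14) nearest=4 d=6 new=(17,11) → add node 10 parent=4 cost=15
15. q=(30,22) nearest=10 d=13 new=(20,14) → add node 11 parent=10 cost=18
16. q=(23,11) nearest=11 d=3 new=(23,11) → blocked by [21,28]×[7,12], reject
17. q=(19,26) nearest=8 d=12 new=(13,17) → add node 12 parent=8 cost=15
18. q=(20,17) nearest=11 d=3 new=(20,17) → add node 13 parent=11 cost=21
19. q=(6,10) nearest=2 d=2 new=(6,10) → blocked by [4,8]×[9,15], reject
20. q=(12,21) nearest=12 d=4 new=(12,20) → add node 14 parent=12 cost=18
21. q=(25,11) nearest=11 d=5 new=(23,11) → blocked by [21,28]×[7,12], reject
22. q=(19,1) nearest=5 d=4 new=(19,2) → add node 15 parent=5 cost=18
23. q=(30,15) nearest=11 d=10 new=(23,15) → add node 16 parent=11 cost=21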